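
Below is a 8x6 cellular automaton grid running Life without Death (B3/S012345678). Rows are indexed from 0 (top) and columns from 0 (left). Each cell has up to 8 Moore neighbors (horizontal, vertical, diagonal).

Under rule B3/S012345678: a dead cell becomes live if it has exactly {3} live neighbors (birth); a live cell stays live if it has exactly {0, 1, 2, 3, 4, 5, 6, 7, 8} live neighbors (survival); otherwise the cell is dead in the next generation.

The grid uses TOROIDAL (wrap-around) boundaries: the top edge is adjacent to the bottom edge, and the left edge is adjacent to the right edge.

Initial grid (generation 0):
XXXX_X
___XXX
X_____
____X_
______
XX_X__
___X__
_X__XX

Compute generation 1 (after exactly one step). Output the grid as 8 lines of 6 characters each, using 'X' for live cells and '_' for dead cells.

Answer: XXXX_X
___XXX
X__X__
____X_
______
XXXX__
_X_X_X
_X__XX

Derivation:
Simulating step by step:
Generation 0 (given above): 17 live cells
Generation 1: 21 live cells
(generation 1 grid is the final answer)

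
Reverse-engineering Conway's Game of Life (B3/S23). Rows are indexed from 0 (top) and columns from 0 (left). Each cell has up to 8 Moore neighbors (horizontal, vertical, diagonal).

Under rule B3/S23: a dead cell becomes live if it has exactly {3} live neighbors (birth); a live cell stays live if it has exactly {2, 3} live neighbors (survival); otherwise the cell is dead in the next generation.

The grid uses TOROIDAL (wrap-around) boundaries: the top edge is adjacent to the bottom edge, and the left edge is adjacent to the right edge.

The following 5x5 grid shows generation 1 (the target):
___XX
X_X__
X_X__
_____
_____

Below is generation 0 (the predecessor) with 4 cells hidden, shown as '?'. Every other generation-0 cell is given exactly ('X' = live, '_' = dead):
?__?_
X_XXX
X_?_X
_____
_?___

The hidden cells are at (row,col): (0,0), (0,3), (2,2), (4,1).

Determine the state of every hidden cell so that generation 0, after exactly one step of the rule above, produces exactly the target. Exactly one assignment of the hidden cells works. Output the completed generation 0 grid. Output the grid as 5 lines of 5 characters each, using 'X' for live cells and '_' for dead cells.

Hidden generation-0 cells (in order): (0,0), (0,3), (2,2), (4,1).
A hidden cell only influences target cells in its own 3x3 neighborhood. Try each of the 2^4 = 16 assignments, step the completed generation 0 forward once under B3/S23, and compare with the target:
  (0,0)=_ (0,3)=_ (2,2)=_ (4,1)=_ -> step gives (1,1)='X' but target has '_' -> reject
  (0,0)=_ (0,3)=_ (2,2)=_ (4,1)=X -> step gives (0,0)='X' but target has '_' -> reject
  (0,0)=_ (0,3)=_ (2,2)=X (4,1)=_ -> step reproduces the target at every cell -> ACCEPT
  (0,0)=_ (0,3)=_ (2,2)=X (4,1)=X -> step gives (0,0)='X' but target has '_' -> reject
  (0,0)=_ (0,3)=X (2,2)=_ (4,1)=_ -> step gives (0,2)='X' but target has '_' -> reject
  (0,0)=_ (0,3)=X (2,2)=_ (4,1)=X -> step gives (0,0)='X' but target has '_' -> reject
  (0,0)=_ (0,3)=X (2,2)=X (4,1)=_ -> step gives (0,2)='X' but target has '_' -> reject
  (0,0)=_ (0,3)=X (2,2)=X (4,1)=X -> step gives (0,0)='X' but target has '_' -> reject
  (0,0)=X (0,3)=_ (2,2)=_ (4,1)=_ -> step gives (0,0)='X' but target has '_' -> reject
  (0,0)=X (0,3)=_ (2,2)=_ (4,1)=X -> step gives (0,0)='X' but target has '_' -> reject
  (0,0)=X (0,3)=_ (2,2)=X (4,1)=_ -> step gives (0,0)='X' but target has '_' -> reject
  (0,0)=X (0,3)=_ (2,2)=X (4,1)=X -> step gives (0,0)='X' but target has '_' -> reject
  (0,0)=X (0,3)=X (2,2)=_ (4,1)=_ -> step gives (0,0)='X' but target has '_' -> reject
  (0,0)=X (0,3)=X (2,2)=_ (4,1)=X -> step gives (0,0)='X' but target has '_' -> reject
  (0,0)=X (0,3)=X (2,2)=X (4,1)=_ -> step gives (0,0)='X' but target has '_' -> reject
  (0,0)=X (0,3)=X (2,2)=X (4,1)=X -> step gives (0,0)='X' but target has '_' -> reject
Unique solution: (0,0)=dead, (0,3)=dead, (2,2)=live, (4,1)=dead.
Check: live-neighbor counts of every cell in the completed generation 0:
22233
34244
34254
22122
00000
Applying B3/S23 to generation 0 with these counts gives:
___XX
X_X__
X_X__
_____
_____
which matches the target exactly.

Answer: _____
X_XXX
X_X_X
_____
_____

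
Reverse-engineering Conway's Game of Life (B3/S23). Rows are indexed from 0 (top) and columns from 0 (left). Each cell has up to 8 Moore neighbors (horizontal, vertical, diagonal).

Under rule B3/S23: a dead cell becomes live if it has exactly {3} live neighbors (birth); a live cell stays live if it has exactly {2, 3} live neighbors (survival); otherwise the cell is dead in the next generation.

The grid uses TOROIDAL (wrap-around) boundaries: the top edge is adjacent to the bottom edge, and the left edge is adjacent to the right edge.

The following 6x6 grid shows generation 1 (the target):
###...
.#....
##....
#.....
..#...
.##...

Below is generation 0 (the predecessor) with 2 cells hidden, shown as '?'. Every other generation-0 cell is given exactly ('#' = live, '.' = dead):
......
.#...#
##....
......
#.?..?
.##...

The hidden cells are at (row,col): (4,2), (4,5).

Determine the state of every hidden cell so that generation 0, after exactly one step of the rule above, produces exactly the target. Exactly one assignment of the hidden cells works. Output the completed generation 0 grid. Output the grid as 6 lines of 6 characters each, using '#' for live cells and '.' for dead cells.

Answer: ......
.#...#
##....
......
#.#...
.##...

Derivation:
Hidden generation-0 cells (in order): (4,2), (4,5).
A hidden cell only influences target cells in its own 3x3 neighborhood. Try each of the 2^2 = 4 assignments, step the completed generation 0 forward once under B3/S23, and compare with the target:
  (4,2)=. (4,5)=. -> step gives (3,1)='#' but target has '.' -> reject
  (4,2)=. (4,5)=# -> step gives (3,0)='.' but target has '#' -> reject
  (4,2)=# (4,5)=. -> step reproduces the target at every cell -> ACCEPT
  (4,2)=# (4,5)=# -> step gives (3,0)='.' but target has '#' -> reject
Unique solution: (4,2)=live, (4,5)=dead.
Check: live-neighbor counts of every cell in the completed generation 0:
333111
422011
322012
342102
142201
232201
Applying B3/S23 to generation 0 with these counts gives:
###...
.#....
##....
#.....
..#...
.##...
which matches the target exactly.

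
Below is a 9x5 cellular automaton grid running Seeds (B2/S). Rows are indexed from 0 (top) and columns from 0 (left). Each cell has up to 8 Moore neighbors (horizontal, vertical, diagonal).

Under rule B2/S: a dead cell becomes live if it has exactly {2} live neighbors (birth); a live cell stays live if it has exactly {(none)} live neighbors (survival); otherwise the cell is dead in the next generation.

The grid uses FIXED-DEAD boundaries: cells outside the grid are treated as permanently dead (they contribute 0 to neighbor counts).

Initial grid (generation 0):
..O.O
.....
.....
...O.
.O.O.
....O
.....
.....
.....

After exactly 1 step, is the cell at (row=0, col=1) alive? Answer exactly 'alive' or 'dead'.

Answer: dead

Derivation:
Simulating step by step:
Generation 0 (given above): 6 live cells
Generation 1: 5 live cells
...O.
...O.
.....
....O
.....
..OO.
.....
.....
.....

Cell (0,1) at generation 1: 0 -> dead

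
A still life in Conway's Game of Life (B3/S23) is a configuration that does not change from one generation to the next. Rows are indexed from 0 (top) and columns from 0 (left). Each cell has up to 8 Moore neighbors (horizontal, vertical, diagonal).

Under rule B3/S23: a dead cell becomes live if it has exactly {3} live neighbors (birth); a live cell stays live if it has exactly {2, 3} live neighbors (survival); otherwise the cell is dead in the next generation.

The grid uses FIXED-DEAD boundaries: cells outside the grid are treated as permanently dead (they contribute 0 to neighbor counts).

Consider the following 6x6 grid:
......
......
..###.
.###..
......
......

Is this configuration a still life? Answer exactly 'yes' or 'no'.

Compute generation 1 and compare to generation 0 (given above):
Generation 1:
......
...#..
.#..#.
.#..#.
..#...
......
Cell (1,3) differs: gen0=0 vs gen1=1 -> NOT a still life.

Answer: no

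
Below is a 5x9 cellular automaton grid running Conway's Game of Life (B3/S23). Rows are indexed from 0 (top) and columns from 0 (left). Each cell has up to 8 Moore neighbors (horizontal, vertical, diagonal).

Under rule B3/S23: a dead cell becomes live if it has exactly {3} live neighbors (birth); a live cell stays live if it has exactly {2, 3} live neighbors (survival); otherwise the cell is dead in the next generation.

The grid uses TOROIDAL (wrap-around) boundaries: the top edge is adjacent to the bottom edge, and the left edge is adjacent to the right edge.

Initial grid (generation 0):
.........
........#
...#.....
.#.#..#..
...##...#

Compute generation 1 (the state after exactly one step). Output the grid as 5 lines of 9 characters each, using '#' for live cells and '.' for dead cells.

Answer: .........
.........
..#......
...#.....
..###....

Derivation:
Simulating step by step:
Generation 0 (given above): 8 live cells
Generation 1: 5 live cells
(generation 1 grid is the final answer)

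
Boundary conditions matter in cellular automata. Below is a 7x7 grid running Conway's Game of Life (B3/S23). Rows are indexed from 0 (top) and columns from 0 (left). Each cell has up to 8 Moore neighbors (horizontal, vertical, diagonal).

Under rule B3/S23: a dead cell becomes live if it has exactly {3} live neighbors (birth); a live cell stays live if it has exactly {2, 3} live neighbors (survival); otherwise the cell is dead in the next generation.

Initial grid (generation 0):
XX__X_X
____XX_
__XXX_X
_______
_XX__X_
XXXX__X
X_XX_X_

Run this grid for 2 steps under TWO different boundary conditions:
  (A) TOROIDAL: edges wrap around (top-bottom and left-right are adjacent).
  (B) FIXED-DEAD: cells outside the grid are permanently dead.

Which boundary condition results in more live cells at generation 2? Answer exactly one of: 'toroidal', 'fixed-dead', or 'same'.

Under TOROIDAL boundary, generation 2:
X_X____
X______
_X_XXX_
__X__X_
______X
____XXX
_X____X
Population = 15

Under FIXED-DEAD boundary, generation 2:
_______
__X_XX_
_X_XX__
__X__X_
XX____X
XX_X_X_
____XX_
Population = 17

Comparison: toroidal=15, fixed-dead=17 -> fixed-dead

Answer: fixed-dead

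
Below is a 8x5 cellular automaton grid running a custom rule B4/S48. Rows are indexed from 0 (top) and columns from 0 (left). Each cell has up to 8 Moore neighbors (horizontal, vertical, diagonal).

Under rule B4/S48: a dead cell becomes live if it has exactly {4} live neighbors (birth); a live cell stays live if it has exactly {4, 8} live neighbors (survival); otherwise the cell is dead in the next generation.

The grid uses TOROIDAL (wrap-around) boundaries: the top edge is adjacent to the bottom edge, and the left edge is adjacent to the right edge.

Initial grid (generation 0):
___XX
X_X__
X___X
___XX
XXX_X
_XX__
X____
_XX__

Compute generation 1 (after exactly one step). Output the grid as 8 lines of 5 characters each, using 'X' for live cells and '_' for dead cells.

Answer: _XX__
___X_
___XX
_X_X_
XXX__
_____
__X__
_____

Derivation:
Simulating step by step:
Generation 0 (given above): 17 live cells
Generation 1: 11 live cells
(generation 1 grid is the final answer)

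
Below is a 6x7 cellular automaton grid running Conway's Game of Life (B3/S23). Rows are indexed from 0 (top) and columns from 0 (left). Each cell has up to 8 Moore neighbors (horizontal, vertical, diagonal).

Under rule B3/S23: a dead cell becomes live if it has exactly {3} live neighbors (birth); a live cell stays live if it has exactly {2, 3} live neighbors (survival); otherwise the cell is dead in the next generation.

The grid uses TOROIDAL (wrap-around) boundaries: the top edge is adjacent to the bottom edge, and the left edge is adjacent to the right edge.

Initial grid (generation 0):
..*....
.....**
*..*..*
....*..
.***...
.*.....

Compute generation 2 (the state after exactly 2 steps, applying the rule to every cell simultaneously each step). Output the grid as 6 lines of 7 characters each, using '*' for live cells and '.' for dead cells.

Answer: *.....*
*....*.
....*..
....***
...**..
.*.*...

Derivation:
Simulating step by step:
Generation 0 (given above): 11 live cells
Generation 1: 14 live cells
.......
*....**
*...*.*
**..*..
.***...
.*.*...
Generation 2: 12 live cells
(generation 2 grid is the final answer)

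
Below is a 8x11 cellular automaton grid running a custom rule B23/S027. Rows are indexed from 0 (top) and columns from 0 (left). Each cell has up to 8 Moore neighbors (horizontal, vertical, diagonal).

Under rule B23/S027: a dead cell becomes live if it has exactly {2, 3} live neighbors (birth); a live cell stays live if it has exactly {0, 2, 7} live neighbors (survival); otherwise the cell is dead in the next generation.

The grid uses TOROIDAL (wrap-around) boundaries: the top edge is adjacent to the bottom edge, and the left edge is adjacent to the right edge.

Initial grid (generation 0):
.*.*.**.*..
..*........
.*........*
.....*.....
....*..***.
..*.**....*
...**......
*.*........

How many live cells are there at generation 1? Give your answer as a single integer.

Simulating step by step:
Generation 0 (given above): 21 live cells
Generation 1: 41 live cells
*..**..**..
**.*****.*.
*.*.......*
*...*.*****
...*..*.***
......****.
***..*....*
.*...***...
Population at generation 1: 41

Answer: 41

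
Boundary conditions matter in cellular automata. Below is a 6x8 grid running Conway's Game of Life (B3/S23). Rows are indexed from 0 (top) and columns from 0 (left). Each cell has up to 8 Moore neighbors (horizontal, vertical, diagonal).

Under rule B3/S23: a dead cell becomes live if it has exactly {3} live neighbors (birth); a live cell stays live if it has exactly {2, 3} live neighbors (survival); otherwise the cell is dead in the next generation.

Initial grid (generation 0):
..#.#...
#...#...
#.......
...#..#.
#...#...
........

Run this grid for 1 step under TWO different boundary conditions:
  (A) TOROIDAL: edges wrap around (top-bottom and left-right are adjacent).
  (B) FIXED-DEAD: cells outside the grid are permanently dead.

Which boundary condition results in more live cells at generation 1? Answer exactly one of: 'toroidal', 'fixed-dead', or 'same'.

Answer: toroidal

Derivation:
Under TOROIDAL boundary, generation 1:
...#....
.#.#....
.......#
.......#
........
...#....
Population = 6

Under FIXED-DEAD boundary, generation 1:
...#....
.#.#....
........
........
........
........
Population = 3

Comparison: toroidal=6, fixed-dead=3 -> toroidal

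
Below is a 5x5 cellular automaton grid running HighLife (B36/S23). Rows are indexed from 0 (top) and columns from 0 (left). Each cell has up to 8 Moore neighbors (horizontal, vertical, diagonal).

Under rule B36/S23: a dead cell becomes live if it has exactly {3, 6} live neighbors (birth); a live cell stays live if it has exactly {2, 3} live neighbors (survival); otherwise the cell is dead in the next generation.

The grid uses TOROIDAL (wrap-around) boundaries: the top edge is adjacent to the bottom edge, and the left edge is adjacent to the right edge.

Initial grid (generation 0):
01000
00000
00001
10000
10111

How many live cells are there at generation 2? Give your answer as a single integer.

Simulating step by step:
Generation 0 (given above): 7 live cells
Generation 1: 11 live cells
11111
00000
00000
11000
10111
Generation 2: 9 live cells
00000
11111
00000
11110
00000
Population at generation 2: 9

Answer: 9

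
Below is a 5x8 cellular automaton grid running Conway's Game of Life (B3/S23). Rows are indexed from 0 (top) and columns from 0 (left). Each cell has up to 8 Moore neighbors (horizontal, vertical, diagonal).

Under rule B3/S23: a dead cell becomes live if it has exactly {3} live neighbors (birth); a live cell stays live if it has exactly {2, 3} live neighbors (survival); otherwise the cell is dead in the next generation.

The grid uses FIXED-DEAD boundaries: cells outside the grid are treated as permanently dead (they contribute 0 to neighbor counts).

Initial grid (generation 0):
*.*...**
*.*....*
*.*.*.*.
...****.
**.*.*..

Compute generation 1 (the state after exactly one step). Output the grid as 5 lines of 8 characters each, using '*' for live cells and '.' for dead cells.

Answer: ......**
*.*..*.*
..*.*.**
*.....*.
..**.**.

Derivation:
Simulating step by step:
Generation 0 (given above): 19 live cells
Generation 1: 16 live cells
(generation 1 grid is the final answer)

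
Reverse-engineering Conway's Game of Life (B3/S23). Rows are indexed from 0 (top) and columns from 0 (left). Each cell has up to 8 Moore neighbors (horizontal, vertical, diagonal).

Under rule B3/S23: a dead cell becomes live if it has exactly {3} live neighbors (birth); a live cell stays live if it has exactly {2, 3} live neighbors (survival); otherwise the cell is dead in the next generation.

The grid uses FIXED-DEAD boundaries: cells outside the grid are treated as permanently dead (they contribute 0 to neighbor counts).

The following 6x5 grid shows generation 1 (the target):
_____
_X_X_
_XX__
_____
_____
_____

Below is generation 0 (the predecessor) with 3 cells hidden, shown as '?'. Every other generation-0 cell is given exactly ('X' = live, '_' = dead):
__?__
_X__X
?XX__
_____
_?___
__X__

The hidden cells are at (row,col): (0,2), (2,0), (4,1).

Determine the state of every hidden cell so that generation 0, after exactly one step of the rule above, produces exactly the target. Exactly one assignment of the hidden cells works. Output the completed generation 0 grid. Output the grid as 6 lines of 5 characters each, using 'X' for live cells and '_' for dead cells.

Answer: __X__
_X__X
_XX__
_____
_____
__X__

Derivation:
Hidden generation-0 cells (in order): (0,2), (2,0), (4,1).
A hidden cell only influences target cells in its own 3x3 neighborhood. Try each of the 2^3 = 8 assignments, step the completed generation 0 forward once under B3/S23, and compare with the target:
  (0,2)=_ (2,0)=_ (4,1)=_ -> step gives (1,2)='X' but target has '_' -> reject
  (0,2)=_ (2,0)=_ (4,1)=X -> step gives (1,2)='X' but target has '_' -> reject
  (0,2)=_ (2,0)=X (4,1)=_ -> step gives (1,0)='X' but target has '_' -> reject
  (0,2)=_ (2,0)=X (4,1)=X -> step gives (1,0)='X' but target has '_' -> reject
  (0,2)=X (2,0)=_ (4,1)=_ -> step reproduces the target at every cell -> ACCEPT
  (0,2)=X (2,0)=_ (4,1)=X -> step gives (3,1)='X' but target has '_' -> reject
  (0,2)=X (2,0)=X (4,1)=_ -> step gives (1,0)='X' but target has '_' -> reject
  (0,2)=X (2,0)=X (4,1)=X -> step gives (1,0)='X' but target has '_' -> reject
Unique solution: (0,2)=live, (2,0)=dead, (4,1)=dead.
Check: live-neighbor counts of every cell in the completed generation 0:
12121
23430
22221
12210
01110
01010
Applying B3/S23 to generation 0 with these counts gives:
_____
_X_X_
_XX__
_____
_____
_____
which matches the target exactly.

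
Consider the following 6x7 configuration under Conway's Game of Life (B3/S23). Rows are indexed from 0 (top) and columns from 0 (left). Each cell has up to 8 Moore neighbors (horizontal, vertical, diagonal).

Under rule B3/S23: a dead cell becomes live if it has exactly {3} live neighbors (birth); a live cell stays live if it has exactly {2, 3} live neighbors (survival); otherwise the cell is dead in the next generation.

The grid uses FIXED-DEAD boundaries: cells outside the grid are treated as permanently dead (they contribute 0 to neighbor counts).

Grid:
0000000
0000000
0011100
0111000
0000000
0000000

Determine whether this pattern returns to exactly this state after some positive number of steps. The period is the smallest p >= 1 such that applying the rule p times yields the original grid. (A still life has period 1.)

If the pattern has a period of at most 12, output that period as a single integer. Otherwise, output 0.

Simulating and comparing each generation to the original:
Gen 0 (original, given above): 6 live cells
Gen 1: 6 live cells, differs from original
Gen 2: 6 live cells, MATCHES original -> period = 2

Answer: 2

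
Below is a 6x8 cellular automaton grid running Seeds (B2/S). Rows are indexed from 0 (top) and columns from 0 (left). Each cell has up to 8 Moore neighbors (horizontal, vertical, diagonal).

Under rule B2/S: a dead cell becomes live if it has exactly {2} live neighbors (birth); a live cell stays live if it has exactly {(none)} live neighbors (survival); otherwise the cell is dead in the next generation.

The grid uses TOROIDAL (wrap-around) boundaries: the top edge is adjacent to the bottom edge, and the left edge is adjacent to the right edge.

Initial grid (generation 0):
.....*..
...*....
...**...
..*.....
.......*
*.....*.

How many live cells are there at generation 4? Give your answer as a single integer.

Simulating step by step:
Generation 0 (given above): 8 live cells
Generation 1: 10 live cells
....*.**
..*..*..
........
....*...
**....*.
.....*..
Generation 2: 15 live cells
...*....
...**..*
...***..
**...*.*
....*..*
.*..*...
Generation 3: 10 live cells
*....*..
......*.
.*......
..*.....
..**....
*.*..*..
Generation 4: 9 live cells
....*...
**...*.*
..*.....
........
....*...
......**
Population at generation 4: 9

Answer: 9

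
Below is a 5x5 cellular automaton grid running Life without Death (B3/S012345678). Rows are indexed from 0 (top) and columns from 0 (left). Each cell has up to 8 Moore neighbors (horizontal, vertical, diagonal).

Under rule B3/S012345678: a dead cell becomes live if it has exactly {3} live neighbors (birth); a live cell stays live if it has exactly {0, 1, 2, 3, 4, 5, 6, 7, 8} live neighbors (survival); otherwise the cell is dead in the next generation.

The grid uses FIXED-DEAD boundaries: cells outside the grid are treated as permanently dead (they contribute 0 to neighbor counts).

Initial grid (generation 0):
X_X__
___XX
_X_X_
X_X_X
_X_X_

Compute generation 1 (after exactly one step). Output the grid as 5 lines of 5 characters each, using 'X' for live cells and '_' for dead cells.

Simulating step by step:
Generation 0 (given above): 11 live cells
Generation 1: 14 live cells
(generation 1 grid is the final answer)

Answer: X_XX_
_X_XX
_X_X_
X_X_X
_XXX_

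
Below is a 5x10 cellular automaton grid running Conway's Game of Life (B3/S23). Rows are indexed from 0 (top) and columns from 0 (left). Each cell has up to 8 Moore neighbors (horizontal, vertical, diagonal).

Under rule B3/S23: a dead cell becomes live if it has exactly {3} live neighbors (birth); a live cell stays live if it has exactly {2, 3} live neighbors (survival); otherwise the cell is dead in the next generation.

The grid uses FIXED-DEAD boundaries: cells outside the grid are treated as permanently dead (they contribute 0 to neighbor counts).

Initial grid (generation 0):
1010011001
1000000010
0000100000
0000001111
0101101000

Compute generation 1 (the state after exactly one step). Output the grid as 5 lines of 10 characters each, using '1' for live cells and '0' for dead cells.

Answer: 0100000000
0100010000
0000000001
0001101110
0000011010

Derivation:
Simulating step by step:
Generation 0 (given above): 16 live cells
Generation 1: 12 live cells
(generation 1 grid is the final answer)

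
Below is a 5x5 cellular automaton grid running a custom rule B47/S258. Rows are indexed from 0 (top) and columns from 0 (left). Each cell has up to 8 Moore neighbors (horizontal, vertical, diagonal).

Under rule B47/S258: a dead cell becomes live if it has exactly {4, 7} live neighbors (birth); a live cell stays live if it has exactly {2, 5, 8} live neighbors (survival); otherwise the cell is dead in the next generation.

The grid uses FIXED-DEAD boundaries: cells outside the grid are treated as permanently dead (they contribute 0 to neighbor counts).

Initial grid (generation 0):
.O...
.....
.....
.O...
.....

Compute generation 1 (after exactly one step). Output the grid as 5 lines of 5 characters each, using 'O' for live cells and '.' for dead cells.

Simulating step by step:
Generation 0 (given above): 2 live cells
Generation 1: 0 live cells
(generation 1 grid is the final answer)

Answer: .....
.....
.....
.....
.....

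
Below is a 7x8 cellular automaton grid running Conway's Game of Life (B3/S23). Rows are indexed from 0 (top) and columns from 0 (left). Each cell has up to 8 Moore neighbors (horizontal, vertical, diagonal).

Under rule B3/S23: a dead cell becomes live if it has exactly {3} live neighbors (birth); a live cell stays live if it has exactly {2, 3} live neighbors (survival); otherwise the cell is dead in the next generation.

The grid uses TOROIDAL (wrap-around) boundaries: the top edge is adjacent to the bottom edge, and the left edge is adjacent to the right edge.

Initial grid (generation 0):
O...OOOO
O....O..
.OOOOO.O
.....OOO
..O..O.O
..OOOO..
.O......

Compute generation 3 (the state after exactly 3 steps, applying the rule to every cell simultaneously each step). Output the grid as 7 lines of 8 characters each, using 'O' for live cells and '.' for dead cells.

Answer: .....OO.
..OO.OO.
O..O.OO.
...O.OOO
O..O...O
....O.O.
........

Derivation:
Simulating step by step:
Generation 0 (given above): 24 live cells
Generation 1: 25 live cells
OO..OOOO
..O.....
.OOO...O
.O.....O
..O....O
.OOOOOO.
OOO....O
Generation 2: 17 live cells
...O.OO.
....OO..
.O.O....
.O.O..OO
....OO.O
....OOO.
........
Generation 3: 19 live cells
(generation 3 grid is the final answer)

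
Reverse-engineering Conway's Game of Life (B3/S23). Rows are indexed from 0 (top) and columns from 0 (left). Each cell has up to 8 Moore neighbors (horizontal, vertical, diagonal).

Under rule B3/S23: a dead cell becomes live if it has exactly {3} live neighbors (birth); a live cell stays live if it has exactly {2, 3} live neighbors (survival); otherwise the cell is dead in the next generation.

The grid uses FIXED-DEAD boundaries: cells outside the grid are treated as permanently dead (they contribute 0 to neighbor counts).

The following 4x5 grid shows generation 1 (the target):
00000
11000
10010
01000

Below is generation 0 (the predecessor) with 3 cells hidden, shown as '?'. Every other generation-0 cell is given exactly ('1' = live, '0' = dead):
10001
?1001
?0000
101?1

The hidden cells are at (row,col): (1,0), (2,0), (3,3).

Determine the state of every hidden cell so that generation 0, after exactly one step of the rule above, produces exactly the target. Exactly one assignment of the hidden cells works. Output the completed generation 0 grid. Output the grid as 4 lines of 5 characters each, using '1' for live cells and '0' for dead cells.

Hidden generation-0 cells (in order): (1,0), (2,0), (3,3).
A hidden cell only influences target cells in its own 3x3 neighborhood. Try each of the 2^3 = 8 assignments, step the completed generation 0 forward once under B3/S23, and compare with the target:
  (1,0)=0 (2,0)=0 (3,3)=0 -> step gives (1,0)='0' but target has '1' -> reject
  (1,0)=0 (2,0)=0 (3,3)=1 -> step gives (1,0)='0' but target has '1' -> reject
  (1,0)=0 (2,0)=1 (3,3)=0 -> step reproduces the target at every cell -> ACCEPT
  (1,0)=0 (2,0)=1 (3,3)=1 -> step gives (2,2)='1' but target has '0' -> reject
  (1,0)=1 (2,0)=0 (3,3)=0 -> step gives (0,0)='1' but target has '0' -> reject
  (1,0)=1 (2,0)=0 (3,3)=1 -> step gives (0,0)='1' but target has '0' -> reject
  (1,0)=1 (2,0)=1 (3,3)=0 -> step gives (0,0)='1' but target has '0' -> reject
  (1,0)=1 (2,0)=1 (3,3)=1 -> step gives (0,0)='1' but target has '0' -> reject
Unique solution: (1,0)=dead, (2,0)=live, (3,3)=dead.
Check: live-neighbor counts of every cell in the completed generation 0:
12121
32121
24232
13020
Applying B3/S23 to generation 0 with these counts gives:
00000
11000
10010
01000
which matches the target exactly.

Answer: 10001
01001
10000
10101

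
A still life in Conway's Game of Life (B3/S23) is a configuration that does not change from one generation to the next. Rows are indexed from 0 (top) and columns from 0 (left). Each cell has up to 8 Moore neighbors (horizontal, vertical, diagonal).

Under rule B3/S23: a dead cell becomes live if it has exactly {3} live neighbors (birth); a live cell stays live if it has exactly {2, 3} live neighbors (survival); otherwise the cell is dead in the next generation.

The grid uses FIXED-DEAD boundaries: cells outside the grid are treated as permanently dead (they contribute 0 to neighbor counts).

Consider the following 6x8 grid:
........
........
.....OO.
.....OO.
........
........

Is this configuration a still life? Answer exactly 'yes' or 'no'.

Answer: yes

Derivation:
Compute generation 1 and compare to generation 0 (given above):
Generation 1:
........
........
.....OO.
.....OO.
........
........
The grids are IDENTICAL -> still life.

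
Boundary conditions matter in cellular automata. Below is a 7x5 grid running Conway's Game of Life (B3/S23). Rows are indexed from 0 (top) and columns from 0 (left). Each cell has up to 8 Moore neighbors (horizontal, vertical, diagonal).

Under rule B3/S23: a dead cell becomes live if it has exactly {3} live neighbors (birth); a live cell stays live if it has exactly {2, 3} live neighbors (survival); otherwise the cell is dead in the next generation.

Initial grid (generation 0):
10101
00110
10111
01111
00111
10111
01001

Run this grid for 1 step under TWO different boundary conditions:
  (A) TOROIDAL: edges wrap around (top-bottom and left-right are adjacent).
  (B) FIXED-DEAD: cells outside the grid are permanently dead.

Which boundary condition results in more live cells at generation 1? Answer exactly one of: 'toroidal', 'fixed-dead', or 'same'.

Answer: fixed-dead

Derivation:
Under TOROIDAL boundary, generation 1:
10101
00000
10000
00000
00000
00000
00000
Population = 4

Under FIXED-DEAD boundary, generation 1:
01100
00000
00000
00000
00000
00000
01101
Population = 5

Comparison: toroidal=4, fixed-dead=5 -> fixed-dead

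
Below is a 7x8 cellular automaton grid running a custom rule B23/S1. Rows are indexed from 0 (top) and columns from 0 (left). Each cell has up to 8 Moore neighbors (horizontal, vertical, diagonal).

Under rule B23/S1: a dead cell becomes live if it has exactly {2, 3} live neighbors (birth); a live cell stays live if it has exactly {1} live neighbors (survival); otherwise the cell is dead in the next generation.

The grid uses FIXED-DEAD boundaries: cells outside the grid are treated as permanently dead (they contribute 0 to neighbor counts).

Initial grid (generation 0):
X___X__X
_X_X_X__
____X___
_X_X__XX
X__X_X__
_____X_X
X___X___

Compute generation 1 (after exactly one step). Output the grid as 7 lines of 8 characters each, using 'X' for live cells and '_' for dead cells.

Simulating step by step:
Generation 0 (given above): 18 live cells
Generation 1: 33 live cells
(generation 1 grid is the final answer)

Answer: XXXX_XX_
XXX___X_
XX_X_XXX
XXX__X_X
XXXX___X
XX_X__X_
____XXX_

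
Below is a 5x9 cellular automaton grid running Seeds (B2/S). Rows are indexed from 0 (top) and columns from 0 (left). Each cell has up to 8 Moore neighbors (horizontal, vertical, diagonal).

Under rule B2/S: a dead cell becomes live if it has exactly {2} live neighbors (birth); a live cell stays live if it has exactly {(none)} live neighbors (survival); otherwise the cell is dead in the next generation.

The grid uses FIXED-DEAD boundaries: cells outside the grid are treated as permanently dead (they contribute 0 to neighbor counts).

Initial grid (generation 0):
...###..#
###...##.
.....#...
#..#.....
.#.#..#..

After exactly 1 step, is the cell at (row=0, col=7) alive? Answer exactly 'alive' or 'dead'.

Answer: dead

Derivation:
Simulating step by step:
Generation 0 (given above): 15 live cells
Generation 1: 10 live cells
#........
........#
...##..#.
.#...##..
#...#....

Cell (0,7) at generation 1: 0 -> dead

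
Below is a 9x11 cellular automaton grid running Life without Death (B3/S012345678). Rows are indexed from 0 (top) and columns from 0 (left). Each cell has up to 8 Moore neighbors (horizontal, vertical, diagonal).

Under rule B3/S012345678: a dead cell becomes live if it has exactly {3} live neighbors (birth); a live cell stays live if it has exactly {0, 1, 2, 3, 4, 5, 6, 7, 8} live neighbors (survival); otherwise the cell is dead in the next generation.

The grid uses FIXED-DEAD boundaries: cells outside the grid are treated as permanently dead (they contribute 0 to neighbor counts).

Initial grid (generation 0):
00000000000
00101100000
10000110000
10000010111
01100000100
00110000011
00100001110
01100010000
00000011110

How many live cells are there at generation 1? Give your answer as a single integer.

Simulating step by step:
Generation 0 (given above): 29 live cells
Generation 1: 39 live cells
00000000000
00101110000
11001111010
10000110111
01110001100
00110001011
00100001111
01100010000
00000011110
Population at generation 1: 39

Answer: 39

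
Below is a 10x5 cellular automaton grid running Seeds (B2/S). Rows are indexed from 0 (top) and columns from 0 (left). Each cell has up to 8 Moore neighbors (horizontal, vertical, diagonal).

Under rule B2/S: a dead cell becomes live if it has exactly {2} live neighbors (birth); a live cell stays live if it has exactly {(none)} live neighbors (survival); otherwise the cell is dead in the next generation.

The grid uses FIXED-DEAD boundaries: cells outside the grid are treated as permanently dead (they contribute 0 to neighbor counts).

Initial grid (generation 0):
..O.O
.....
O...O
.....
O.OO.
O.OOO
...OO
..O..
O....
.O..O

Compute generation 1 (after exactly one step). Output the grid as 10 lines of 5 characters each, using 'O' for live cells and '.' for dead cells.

Simulating step by step:
Generation 0 (given above): 17 live cells
Generation 1: 11 live cells
(generation 1 grid is the final answer)

Answer: ...O.
.O..O
.....
O.O.O
.....
.....
.....
.O..O
..OO.
O....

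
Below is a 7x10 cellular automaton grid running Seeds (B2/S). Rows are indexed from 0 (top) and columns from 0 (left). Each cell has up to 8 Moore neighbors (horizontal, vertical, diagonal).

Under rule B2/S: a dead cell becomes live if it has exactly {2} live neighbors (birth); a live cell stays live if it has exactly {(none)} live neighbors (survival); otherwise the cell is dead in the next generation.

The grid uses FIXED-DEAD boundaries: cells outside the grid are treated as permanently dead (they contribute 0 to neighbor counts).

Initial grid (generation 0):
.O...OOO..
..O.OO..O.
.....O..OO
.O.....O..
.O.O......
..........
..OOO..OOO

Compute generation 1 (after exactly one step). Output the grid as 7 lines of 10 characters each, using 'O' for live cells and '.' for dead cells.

Simulating step by step:
Generation 0 (given above): 21 live cells
Generation 1: 16 live cells
(generation 1 grid is the final answer)

Answer: ..OO....O.
.O.O......
.OOO......
O...O.O..O
O.........
.O.....O.O
..........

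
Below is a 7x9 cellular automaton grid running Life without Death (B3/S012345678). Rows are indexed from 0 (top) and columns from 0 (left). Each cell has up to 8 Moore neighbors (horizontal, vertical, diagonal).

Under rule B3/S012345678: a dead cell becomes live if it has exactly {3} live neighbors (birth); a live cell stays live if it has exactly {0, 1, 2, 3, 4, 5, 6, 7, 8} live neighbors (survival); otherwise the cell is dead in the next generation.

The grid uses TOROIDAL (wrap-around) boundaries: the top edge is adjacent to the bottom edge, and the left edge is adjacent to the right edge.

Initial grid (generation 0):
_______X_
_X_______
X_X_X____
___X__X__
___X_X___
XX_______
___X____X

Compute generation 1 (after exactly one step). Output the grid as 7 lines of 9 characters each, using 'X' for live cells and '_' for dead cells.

Simulating step by step:
Generation 0 (given above): 13 live cells
Generation 1: 22 live cells
(generation 1 grid is the final answer)

Answer: _______X_
_X_______
XXXXX____
__XX_XX__
__XXXX___
XXX_X____
X__X____X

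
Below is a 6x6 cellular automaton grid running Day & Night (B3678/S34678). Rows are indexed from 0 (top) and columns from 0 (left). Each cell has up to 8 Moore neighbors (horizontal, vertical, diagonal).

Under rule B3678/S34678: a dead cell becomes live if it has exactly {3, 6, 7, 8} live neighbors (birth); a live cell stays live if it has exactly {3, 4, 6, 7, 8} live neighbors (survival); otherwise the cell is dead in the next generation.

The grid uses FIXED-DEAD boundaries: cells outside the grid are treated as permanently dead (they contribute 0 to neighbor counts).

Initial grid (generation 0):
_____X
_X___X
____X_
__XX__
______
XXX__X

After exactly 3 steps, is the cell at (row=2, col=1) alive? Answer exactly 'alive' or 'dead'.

Simulating step by step:
Generation 0 (given above): 10 live cells
Generation 1: 4 live cells
______
____X_
__XX__
______
___X__
______
Generation 2: 3 live cells
______
___X__
______
__XX__
______
______
Generation 3: 2 live cells
______
______
__XX__
______
______
______

Cell (2,1) at generation 3: 0 -> dead

Answer: dead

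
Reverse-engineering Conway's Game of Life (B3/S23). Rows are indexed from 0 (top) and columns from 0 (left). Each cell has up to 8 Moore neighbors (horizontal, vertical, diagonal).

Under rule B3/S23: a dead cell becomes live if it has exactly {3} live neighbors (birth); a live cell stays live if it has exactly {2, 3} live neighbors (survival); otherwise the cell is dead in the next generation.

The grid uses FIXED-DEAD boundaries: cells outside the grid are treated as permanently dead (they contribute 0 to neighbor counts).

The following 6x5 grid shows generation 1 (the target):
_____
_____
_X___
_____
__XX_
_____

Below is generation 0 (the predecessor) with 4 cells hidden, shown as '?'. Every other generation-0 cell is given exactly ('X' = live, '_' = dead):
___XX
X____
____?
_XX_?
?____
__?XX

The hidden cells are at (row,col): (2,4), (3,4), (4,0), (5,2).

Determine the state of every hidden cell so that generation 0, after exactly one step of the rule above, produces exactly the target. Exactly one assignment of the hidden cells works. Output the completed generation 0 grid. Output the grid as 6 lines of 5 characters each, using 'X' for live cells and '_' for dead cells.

Answer: ___XX
X____
_____
_XX__
_____
___XX

Derivation:
Hidden generation-0 cells (in order): (2,4), (3,4), (4,0), (5,2).
A hidden cell only influences target cells in its own 3x3 neighborhood. Try each of the 2^4 = 16 assignments, step the completed generation 0 forward once under B3/S23, and compare with the target:
  (2,4)=_ (3,4)=_ (4,0)=_ (5,2)=_ -> step reproduces the target at every cell -> ACCEPT
  (2,4)=_ (3,4)=_ (4,0)=_ (5,2)=X -> step gives (4,1)='X' but target has '_' -> reject
  (2,4)=_ (3,4)=_ (4,0)=X (5,2)=_ -> step gives (3,1)='X' but target has '_' -> reject
  (2,4)=_ (3,4)=_ (4,0)=X (5,2)=X -> step gives (3,1)='X' but target has '_' -> reject
  (2,4)=_ (3,4)=X (4,0)=_ (5,2)=_ -> step gives (4,3)='_' but target has 'X' -> reject
  (2,4)=_ (3,4)=X (4,0)=_ (5,2)=X -> step gives (4,1)='X' but target has '_' -> reject
  (2,4)=_ (3,4)=X (4,0)=X (5,2)=_ -> step gives (3,1)='X' but target has '_' -> reject
  (2,4)=_ (3,4)=X (4,0)=X (5,2)=X -> step gives (3,1)='X' but target has '_' -> reject
  (2,4)=X (3,4)=_ (4,0)=_ (5,2)=_ -> step gives (1,3)='X' but target has '_' -> reject
  (2,4)=X (3,4)=_ (4,0)=_ (5,2)=X -> step gives (1,3)='X' but target has '_' -> reject
  (2,4)=X (3,4)=_ (4,0)=X (5,2)=_ -> step gives (1,3)='X' but target has '_' -> reject
  (2,4)=X (3,4)=_ (4,0)=X (5,2)=X -> step gives (1,3)='X' but target has '_' -> reject
  (2,4)=X (3,4)=X (4,0)=_ (5,2)=_ -> step gives (1,3)='X' but target has '_' -> reject
  (2,4)=X (3,4)=X (4,0)=_ (5,2)=X -> step gives (1,3)='X' but target has '_' -> reject
  (2,4)=X (3,4)=X (4,0)=X (5,2)=_ -> step gives (1,3)='X' but target has '_' -> reject
  (2,4)=X (3,4)=X (4,0)=X (5,2)=X -> step gives (1,3)='X' but target has '_' -> reject
Unique solution: (2,4)=dead, (3,4)=dead, (4,0)=dead, (5,2)=dead.
Check: live-neighbor counts of every cell in the completed generation 0:
11111
01122
23210
11110
12332
00111
Applying B3/S23 to generation 0 with these counts gives:
_____
_____
_X___
_____
__XX_
_____
which matches the target exactly.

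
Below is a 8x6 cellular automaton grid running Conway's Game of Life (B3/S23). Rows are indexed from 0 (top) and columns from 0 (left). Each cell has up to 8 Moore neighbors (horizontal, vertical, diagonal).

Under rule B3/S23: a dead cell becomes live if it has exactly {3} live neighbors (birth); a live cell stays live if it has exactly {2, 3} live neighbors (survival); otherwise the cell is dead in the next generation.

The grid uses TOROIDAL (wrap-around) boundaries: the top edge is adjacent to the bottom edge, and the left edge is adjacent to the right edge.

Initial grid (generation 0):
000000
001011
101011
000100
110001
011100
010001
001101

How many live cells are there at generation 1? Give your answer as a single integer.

Answer: 20

Derivation:
Simulating step by step:
Generation 0 (given above): 19 live cells
Generation 1: 20 live cells
001001
110010
111000
001100
110110
000011
010000
101010
Population at generation 1: 20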